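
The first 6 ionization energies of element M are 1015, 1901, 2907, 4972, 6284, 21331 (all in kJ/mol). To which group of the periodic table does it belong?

Group 15

Look for the largest jump between consecutive ionization energies: IE6/IE5 ≈ 3.4, far larger than any earlier ratio.
That jump marks the point where a core electron is being removed. So the atom has 5 valence electrons.
A main-group element with 5 valence electrons is in group 15.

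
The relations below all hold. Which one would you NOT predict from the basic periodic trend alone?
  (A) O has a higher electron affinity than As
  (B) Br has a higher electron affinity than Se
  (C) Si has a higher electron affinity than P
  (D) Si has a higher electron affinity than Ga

The general trend: electron affinity increases across a period and decreases down a group.
(A) O (period 2, group 16) vs As (period 4, group 15): the stated order agrees with the simple trend.
(B) Br (period 4, group 17) vs Se (period 4, group 16): the stated order agrees with the simple trend.
(C) Si (period 3, group 14) vs P (period 3, group 15): the stated order contradicts the simple trend.
(D) Si (period 3, group 14) vs Ga (period 4, group 13): the stated order agrees with the simple trend.
The exception is (C): adding an electron to P's half-filled 3p³ is unfavourable, so Si (3p²) has the more exothermic EA.

(C)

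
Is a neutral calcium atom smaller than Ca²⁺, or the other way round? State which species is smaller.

Forming Ca²⁺ removes 2 electrons from Ca. Fewer electrons for the same nuclear charge means less shielding and a higher Z_eff on the remaining electrons, and for main-group metals the entire outer shell is lost.
A cation is smaller than its parent atom: Ca²⁺ < Ca.

Ca²⁺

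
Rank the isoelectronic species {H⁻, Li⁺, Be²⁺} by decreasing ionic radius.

H⁻ > Li⁺ > Be²⁺

All of these have 2 electrons, so size is governed by nuclear charge alone: the more protons, the stronger the pull on the same electron cloud, and the smaller the ion.
Nuclear charges: Be²⁺ (Z=4), Li⁺ (Z=3), H⁻ (Z=1).
Largest to smallest: H⁻ > Li⁺ > Be²⁺.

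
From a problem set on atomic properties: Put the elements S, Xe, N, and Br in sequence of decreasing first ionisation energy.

N > Xe > Br > S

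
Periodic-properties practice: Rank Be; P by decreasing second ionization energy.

P > Be

The second ionization energy removes an electron from the +1 ion. For each element: Be⁺ still has 1 valence electron; P⁺ still has 4 valence electrons.
All are still removing valence electrons, so compare the +1 ions as you would atoms: IE_2 generally rises across a period (higher Z_eff) and falls down a group (larger shell), subject to the usual subshell exceptions.
Valence configurations: Be⁺ [He]2s¹, P⁺ [Ne]3s²3p².
Tabulated IE_2 (kJ/mol): Be 1757, P 1907.
Hence IE_2: Be < P.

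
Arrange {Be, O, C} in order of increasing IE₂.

The second ionization energy removes an electron from the +1 ion. For each element: Be⁺ still has 1 valence electron; O⁺ still has 5 valence electrons; C⁺ still has 3 valence electrons.
All are still removing valence electrons, so compare the +1 ions as you would atoms: IE_2 generally rises across a period (higher Z_eff) and falls down a group (larger shell), subject to the usual subshell exceptions.
Valence configurations: Be⁺ [He]2s¹, O⁺ [He]2s²2p³, C⁺ [He]2s²2p¹.
The numbers (kJ/mol): Be 1757, O 3388, C 2353.
Putting it together, IE_2: Be < C < O.

Be < C < O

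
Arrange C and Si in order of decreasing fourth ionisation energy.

C > Si

The fourth ionization energy removes an electron from the +3 ion. For each element: C³⁺ still has 1 valence electron; Si³⁺ still has 1 valence electron.
All are still removing valence electrons, so compare the +3 ions as you would atoms: IE_4 generally rises across a period (higher Z_eff) and falls down a group (larger shell), subject to the usual subshell exceptions.
Valence configurations: C³⁺ [He]2s¹, Si³⁺ [Ne]3s¹.
The numbers (kJ/mol): C 6223, Si 4356.
So the fourth ionization energies run Si < C.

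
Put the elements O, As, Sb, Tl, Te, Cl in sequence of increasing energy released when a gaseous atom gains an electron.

Tl < As < Sb < O < Te < Cl

Atoms with high Z_eff and room in the valence shell (especially the halogens) have the most exothermic electron affinities.
Neither a single period nor a single group — weigh both effects.
As > Tl: both effects reinforce here, so As is clearly the higher of the two.
Sb > As: this pair runs against the simple trend — see the exception note.
O > Sb: both effects reinforce here, so O is clearly the higher of the two.
Te > O: this pair runs against the simple trend — see the exception note.
Cl > Te: relative to Te, both the across-period and down-group shifts push Cl's electron affinity up.
Note the exception: Sb has a higher electron affinity than As, contrary to the simple trend — both are half-filled np³, but the pairing/repulsion penalty for the added electron shrinks as the p orbitals become larger and more diffuse down the group, and for Sb that outweighs the weaker nuclear attraction.
Note the exception: Te has a higher electron affinity than O, contrary to the simple trend — O's compact 2p subshell gives strong electron–electron repulsion on the added electron.
Approximate values (kJ/mol): O 141, Cl 349, As 78, Sb 103, Te 190, Tl 19.
So from lowest to highest: Tl < As < Sb < O < Te < Cl.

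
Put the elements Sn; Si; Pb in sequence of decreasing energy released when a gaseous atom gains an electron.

Si is in period 3, group 14; Sn is in period 5, group 14; Pb is in period 6, group 14.
Adding an electron releases more energy for atoms nearer the top right (short of the noble gases).
All are in group 14, so electron affinity increases up the group.
So from highest to lowest: Si > Sn > Pb.

Si > Sn > Pb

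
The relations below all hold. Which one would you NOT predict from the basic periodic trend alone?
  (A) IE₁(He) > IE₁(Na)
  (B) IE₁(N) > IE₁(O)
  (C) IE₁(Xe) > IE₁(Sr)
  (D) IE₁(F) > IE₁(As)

The general trend: IE₁ increases across a period and decreases down a group.
(A) He (period 1, group 18) vs Na (period 3, group 1): the stated order agrees with the simple trend.
(B) N (period 2, group 15) vs O (period 2, group 16): the stated order contradicts the simple trend.
(C) Xe (period 5, group 18) vs Sr (period 5, group 2): the stated order agrees with the simple trend.
(D) F (period 2, group 17) vs As (period 4, group 15): the stated order agrees with the simple trend.
The exception is (B): pairing an electron in O's 2p⁴ costs repulsion energy, so O ionizes more easily than half-filled N (2p³).

(B)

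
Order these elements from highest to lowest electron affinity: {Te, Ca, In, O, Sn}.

O is in period 2, group 16; Ca is in period 4, group 2; In is in period 5, group 13; Sn is in period 5, group 14; Te is in period 5, group 16.
Atoms with high Z_eff and room in the valence shell (especially the halogens) have the most exothermic electron affinities.
These span different periods and groups, so the two trends combine.
In > Ca: the two effects oppose for this pair; the across-period effect wins (29 vs 2 kJ/mol).
Sn > In: both are in period 5; the period trend gives Sn the larger value.
O > Sn: both effects reinforce here, so O is clearly the higher of the two.
Te > O: this pair runs against the simple trend — see the exception note.
Note the exception: Te has a higher electron affinity than O, contrary to the simple trend — O's compact 2p subshell gives strong electron–electron repulsion on the added electron.
Tabulated electron affinity (kJ/mol): O 141, Ca 2, In 29, Sn 107, Te 190.
So from highest to lowest: Te > O > Sn > In > Ca.

Te > O > Sn > In > Ca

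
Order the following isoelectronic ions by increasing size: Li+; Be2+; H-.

Be2+ < Li+ < H-

All of these have 2 electrons, so size is governed by nuclear charge alone: the more protons, the stronger the pull on the same electron cloud, and the smaller the ion.
Nuclear charges: Be2+ (Z=4), Li+ (Z=3), H- (Z=1).
Smallest to largest: Be2+ < Li+ < H-.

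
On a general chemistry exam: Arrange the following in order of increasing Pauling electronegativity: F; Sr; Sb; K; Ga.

K < Sr < Ga < Sb < F

F is in period 2, group 17; K is in period 4, group 1; Ga is in period 4, group 13; Sr is in period 5, group 2; Sb is in period 5, group 15.
Electronegativity increases across a period and decreases down a group, tracking effective nuclear charge and atomic size.
Here both period and group differ, so the two effects have to be weighed against each other.
Sr > K: period and group pull opposite ways; the across-period shift dominates (0.95 vs 0.82).
Ga > Sr: relative to Sr, both the across-period and down-group shifts push Ga's electronegativity up.
Sb > Ga: period and group pull opposite ways; the across-period shift dominates (2.05 vs 1.81).
F > Sb: both effects reinforce here, so F is clearly the higher of the two.
For reference (Pauling): F 3.98, K 0.82, Ga 1.81, Sr 0.95, Sb 2.05.
So from lowest to highest: K < Sr < Ga < Sb < F.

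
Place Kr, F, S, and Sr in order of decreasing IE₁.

F > Kr > S > Sr

Across a period the outer electron is held more tightly (higher IE₁); down a group it sits in a higher shell, more shielded, and comes off more easily.
These span different periods and groups, so the two trends combine.
S > Sr: relative to Sr, both the across-period and down-group shifts push S's first ionization energy up.
Kr > S: the two effects oppose for this pair; the across-period effect wins (1351 vs 1000 kJ/mol).
F > Kr: period and group pull opposite ways; the down-group shift dominates (1681 vs 1351 kJ/mol).
For reference (kJ/mol): F 1681, S 1000, Kr 1351, Sr 550.
So from highest to lowest: F > Kr > S > Sr.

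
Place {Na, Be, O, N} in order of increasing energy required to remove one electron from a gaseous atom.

Na < Be < O < N

Across a period the outer electron is held more tightly (higher IE₁); down a group it sits in a higher shell, more shielded, and comes off more easily.
Neither a single period nor a single group — weigh both effects.
Be > Na: both effects reinforce here, so Be is clearly the higher of the two.
O > Be: both are in period 2; the period trend gives O the larger value.
N > O: this pair runs against the simple trend — see the exception note.
Note the exception: N has a higher first ionization energy than O, contrary to the simple trend — pairing an electron in O's 2p⁴ costs repulsion energy, so O ionizes more easily than half-filled N (2p³).
For reference (kJ/mol): Be 900, N 1402, O 1314, Na 496.
So from lowest to highest: Na < Be < O < N.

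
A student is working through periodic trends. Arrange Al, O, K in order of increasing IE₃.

Consider each +2 ion: Al²⁺ still has 1 valence electron; O²⁺ still has 4 valence electrons; K²⁺ is already 1 electron into the core.
Usually core removal costs more than valence removal, but here the competition is close: a tightly held n=2 valence electron can cost more to remove than an n=3 core electron, so the actual values have to decide it.
Valence configurations: Al²⁺ [Ne]3s¹, O²⁺ [He]2s²2p².
The numbers (kJ/mol): Al 2745, O 5300, K 4420.
So the third ionization energies run Al < K < O.

Al < K < O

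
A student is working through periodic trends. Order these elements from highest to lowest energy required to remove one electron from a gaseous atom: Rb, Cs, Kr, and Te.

Kr is in period 4, group 18; Rb is in period 5, group 1; Te is in period 5, group 16; Cs is in period 6, group 1.
First ionization energy rises across a period (greater Z_eff holds electrons more tightly) and falls down a group (valence electrons are farther from the nucleus).
Here both period and group differ, so the two effects have to be weighed against each other.
Rb > Cs: they share group 1; the group trend gives Rb the larger value.
Te > Rb: both are in period 5; the period trend gives Te the larger value.
Kr > Te: both effects reinforce here, so Kr is clearly the higher of the two.
Tabulated first ionization energy (kJ/mol): Kr 1351, Rb 403, Te 869, Cs 376.
So from highest to lowest: Kr > Te > Rb > Cs.

Kr > Te > Rb > Cs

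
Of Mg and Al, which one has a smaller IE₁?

Mg is in period 3, group 2; Al is in period 3, group 13.
IE₁ increases left→right with effective nuclear charge and decreases top→bottom as the valence shell moves farther out.
All lie in period 3; the across-period trend (first ionization energy increases left to right) applies, with the exception below.
Note the exception: Mg has a higher first ionization energy than Al, contrary to the simple trend — Al's single 3p electron is easier to remove than one from Mg's filled 3s².
Tabulated first ionization energy (kJ/mol): Mg 738, Al 578.
So Al has the smaller IE₁ (Al < Mg).

Al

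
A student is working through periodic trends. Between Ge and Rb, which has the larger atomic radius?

Rb

Ge is in period 4, group 14; Rb is in period 5, group 1.
Across a period the added protons contract the valence shell; down a group each new principal shell makes the atom larger.
These span different periods and groups, so the two trends combine.
Rb > Ge: relative to Ge, both the across-period and down-group shifts push Rb's atomic radius up.
Tabulated atomic radius (pm): Ge 121, Rb 210.
So Rb has the larger atomic radius (Rb > Ge).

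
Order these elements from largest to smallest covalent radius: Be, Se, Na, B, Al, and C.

Be is in period 2, group 2; B is in period 2, group 13; C is in period 2, group 14; Na is in period 3, group 1; Al is in period 3, group 13; Se is in period 4, group 16.
Atomic radius shrinks across a period as nuclear charge pulls the same shell inward, and grows down a group as new shells are added.
These span different periods and groups, so the two trends combine.
B > C: B lies to the left of C in period 2, so the across-period effect alone puts B larger.
Be > B: both are in period 2; the period trend gives Be the larger value.
Se > Be: period and group pull opposite ways; the down-group shift dominates (116 vs 102 pm).
Al > Se: period and group pull opposite ways; the across-period shift dominates (126 vs 116 pm).
Na > Al: Na lies to the left of Al in period 3, so the across-period effect alone puts Na larger.
Approximate values (pm): Be 102, B 85, C 75, Na 155, Al 126, Se 116.
So from largest to smallest: Na > Al > Se > Be > B > C.

Na, Al, Se, Be, B, C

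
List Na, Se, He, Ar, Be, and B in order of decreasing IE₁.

He > Ar > Se > Be > B > Na

He is in period 1, group 18; Be is in period 2, group 2; B is in period 2, group 13; Na is in period 3, group 1; Ar is in period 3, group 18; Se is in period 4, group 16.
First ionization energy rises across a period (greater Z_eff holds electrons more tightly) and falls down a group (valence electrons are farther from the nucleus).
Neither a single period nor a single group — weigh both effects.
B > Na: relative to Na, both the across-period and down-group shifts push B's first ionization energy up.
Be > B: this pair runs against the simple trend — see the exception note.
Se > Be: period and group pull opposite ways; the across-period shift dominates (941 vs 900 kJ/mol).
Ar > Se: both effects reinforce here, so Ar is clearly the higher of the two.
He > Ar: they share group 18; the group trend gives He the larger value.
Note the exception: Be has a higher first ionization energy than B, contrary to the simple trend — removing B's lone 2p electron is easier than breaking Be's filled 2s².
Tabulated first ionization energy (kJ/mol): He 2372, Be 900, B 801, Na 496, Ar 1521, Se 941.
So from highest to lowest: He > Ar > Se > Be > B > Na.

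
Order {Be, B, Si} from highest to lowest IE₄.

B > Be > Si

Consider each +3 ion: Be³⁺ is already 1 electron into the core; B³⁺ is the bare [He] core; Si³⁺ still has 1 valence electron.
Pulling an electron out of a noble-gas core costs far more than removing a remaining valence electron, so Be and B sit at the high end of IE_4.
The numbers (kJ/mol): Be 21007, B 25026, Si 4356.
Hence IE_4: Si < Be < B.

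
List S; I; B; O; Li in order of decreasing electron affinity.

Li is in period 2, group 1; B is in period 2, group 13; O is in period 2, group 16; S is in period 3, group 16; I is in period 5, group 17.
Adding an electron releases more energy for atoms nearer the top right (short of the noble gases).
These span different periods and groups, so the two trends combine.
Li > B: this pair runs against the simple trend — see the exception note.
O > Li: both are in period 2; the period trend gives O the larger value.
S > O: this pair runs against the simple trend — see the exception note.
I > S: the two effects oppose for this pair; the across-period effect wins (295 vs 200 kJ/mol).
Note the exception: Li has a higher electron affinity than B, contrary to the simple trend — B's ns²np¹ configuration gives only a small electron affinity — the sparsely filled np subshell binds an added electron weakly.
Note the exception: S has a higher electron affinity than O, contrary to the simple trend — the compact 2p subshell of O repels the added electron more than S's larger 3p does.
Approximate values (kJ/mol): Li 60, B 27, O 141, S 200, I 295.
So from highest to lowest: I > S > O > Li > B.

I > S > O > Li > B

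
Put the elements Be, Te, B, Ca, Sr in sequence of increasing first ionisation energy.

Be is in period 2, group 2; B is in period 2, group 13; Ca is in period 4, group 2; Sr is in period 5, group 2; Te is in period 5, group 16.
First ionization energy rises across a period (greater Z_eff holds electrons more tightly) and falls down a group (valence electrons are farther from the nucleus).
Here both period and group differ, so the two effects have to be weighed against each other.
Ca > Sr: Ca sits above Sr in group 2, so the down-group effect alone puts Ca higher.
B > Ca: both effects reinforce here, so B is clearly the higher of the two.
Te > B: period and group pull opposite ways; the across-period shift dominates (869 vs 801 kJ/mol).
Be > Te: period and group pull opposite ways; the down-group shift dominates (900 vs 869 kJ/mol).
Note the exception: Be has a higher first ionization energy than B, contrary to the simple trend — removing B's lone 2p electron is easier than breaking Be's filled 2s².
Tabulated first ionization energy (kJ/mol): Be 900, B 801, Ca 590, Sr 550, Te 869.
So from lowest to highest: Sr < Ca < B < Te < Be.

Sr < Ca < B < Te < Be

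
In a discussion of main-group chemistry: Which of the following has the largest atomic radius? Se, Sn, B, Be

Sn

Be is in period 2, group 2; B is in period 2, group 13; Se is in period 4, group 16; Sn is in period 5, group 14.
Across a period the added protons contract the valence shell; down a group each new principal shell makes the atom larger.
Neither a single period nor a single group — weigh both effects.
Be > B: Be lies to the left of B in period 2, so the across-period effect alone puts Be larger.
Se > Be: period and group pull opposite ways; the down-group shift dominates (116 vs 102 pm).
Sn > Se: relative to Se, both the across-period and down-group shifts push Sn's atomic radius up.
Approximate values (pm): Be 102, B 85, Se 116, Sn 140.
The largest atomic radius among these belongs to Sn.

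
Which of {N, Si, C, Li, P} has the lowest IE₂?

Si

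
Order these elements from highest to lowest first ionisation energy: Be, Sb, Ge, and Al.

Be > Sb > Ge > Al

Be is in period 2, group 2; Al is in period 3, group 13; Ge is in period 4, group 14; Sb is in period 5, group 15.
Across a period the outer electron is held more tightly (higher IE₁); down a group it sits in a higher shell, more shielded, and comes off more easily.
A diagonal step moves right (one effect) and down (the opposite effect) at once.
Ge > Al: the two effects oppose for this pair; the across-period effect wins (762 vs 578 kJ/mol).
Sb > Ge: the two effects oppose for this pair; the across-period effect wins (831 vs 762 kJ/mol).
Be > Sb: period and group pull opposite ways; the down-group shift dominates (900 vs 831 kJ/mol).
For reference (kJ/mol): Be 900, Al 578, Ge 762, Sb 831.
So from highest to lowest: Be > Sb > Ge > Al.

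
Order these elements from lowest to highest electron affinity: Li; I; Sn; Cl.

Li < Sn < I < Cl

Li is in period 2, group 1; Cl is in period 3, group 17; Sn is in period 5, group 14; I is in period 5, group 17.
Adding an electron releases more energy for atoms nearer the top right (short of the noble gases).
These span different periods and groups, so the two trends combine.
Sn > Li: period and group pull opposite ways; the across-period shift dominates (107 vs 60 kJ/mol).
I > Sn: both are in period 5; the period trend gives I the larger value.
Cl > I: they share group 17; the group trend gives Cl the larger value.
Approximate values (kJ/mol): Li 60, Cl 349, Sn 107, I 295.
So from lowest to highest: Li < Sn < I < Cl.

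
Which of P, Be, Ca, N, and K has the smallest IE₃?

P

The third ionization energy removes an electron from the +2 ion. For each element: P²⁺ still has 3 valence electrons; Be²⁺ is the bare [He] core; Ca²⁺ is the bare [Ar] core; N²⁺ still has 3 valence electrons; K²⁺ is already 1 electron into the core.
Usually core removal costs more than valence removal, but here the competition is close: a tightly held n=2 valence electron can cost more to remove than an n=3 core electron, so the actual values have to decide it.
Valence configurations: P²⁺ [Ne]3s²3p¹, N²⁺ [He]2s²2p¹.
The numbers (kJ/mol): P 2914, Be 14849, Ca 4912, N 4578, K 4420.
Hence IE_3: P < K < N < Ca < Be.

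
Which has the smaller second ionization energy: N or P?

P

After 1 electron has been removed, what remains? N⁺ still has 4 valence electrons; P⁺ still has 4 valence electrons.
All are still removing valence electrons, so compare the +1 ions as you would atoms: IE_2 generally rises across a period (higher Z_eff) and falls down a group (larger shell), subject to the usual subshell exceptions.
Valence configurations: N⁺ [He]2s²2p², P⁺ [Ne]3s²3p².
Tabulated IE_2 (kJ/mol): N 2856, P 1907.
Hence IE_2: P < N.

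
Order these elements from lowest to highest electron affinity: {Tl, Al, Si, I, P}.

Tl < Al < P < Si < I

Electron affinity generally becomes more exothermic across a period toward the halogens and less exothermic down a group.
These span different periods and groups, so the two trends combine.
Al > Tl: Al sits above Tl in group 13, so the down-group effect alone puts Al higher.
P > Al: both are in period 3; the period trend gives P the larger value.
Si > P: this pair runs against the simple trend — see the exception note.
I > Si: the two effects oppose for this pair; the across-period effect wins (295 vs 134 kJ/mol).
Note the exception: Si has a higher electron affinity than P, contrary to the simple trend — adding an electron to P's half-filled 3p³ is unfavourable, so Si (3p²) has the more exothermic EA.
Approximate values (kJ/mol): Al 42, Si 134, P 72, I 295, Tl 19.
So from lowest to highest: Tl < Al < P < Si < I.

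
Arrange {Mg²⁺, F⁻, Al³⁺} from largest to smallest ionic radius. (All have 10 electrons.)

F⁻ > Mg²⁺ > Al³⁺

All of these have 10 electrons, so size is governed by nuclear charge alone: the more protons, the stronger the pull on the same electron cloud, and the smaller the ion.
Nuclear charges: Al³⁺ (Z=13), Mg²⁺ (Z=12), F⁻ (Z=9).
Largest to smallest: F⁻ > Mg²⁺ > Al³⁺.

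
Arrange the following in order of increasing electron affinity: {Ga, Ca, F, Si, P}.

Ca, Ga, P, Si, F

EA tends to increase across a period and decrease down a group, though the pattern is less regular than for IE or radius.
These span different periods and groups, so the two trends combine.
Ga > Ca: both are in period 4; the period trend gives Ga the larger value.
P > Ga: relative to Ga, both the across-period and down-group shifts push P's electron affinity up.
Si > P: this pair runs against the simple trend — see the exception note.
F > Si: relative to Si, both the across-period and down-group shifts push F's electron affinity up.
Note the exception: Si has a higher electron affinity than P, contrary to the simple trend — adding an electron to P's half-filled 3p³ is unfavourable, so Si (3p²) has the more exothermic EA.
Tabulated electron affinity (kJ/mol): F 328, Si 134, P 72, Ca 2, Ga 29.
So from lowest to highest: Ca < Ga < P < Si < F.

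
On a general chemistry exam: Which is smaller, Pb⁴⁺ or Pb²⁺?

Pb⁴⁺

Both ions have Z = 82 protons, but Pb⁴⁺ has lost more electrons, so its remaining electrons feel a larger effective nuclear charge per electron and are pulled in more tightly.
Higher positive charge → smaller ion, so Pb²⁺ > Pb⁴⁺.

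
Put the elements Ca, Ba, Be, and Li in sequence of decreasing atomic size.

Ba > Ca > Li > Be

Across a period the added protons contract the valence shell; down a group each new principal shell makes the atom larger.
Neither a single period nor a single group — weigh both effects.
Li > Be: Li lies to the left of Be in period 2, so the across-period effect alone puts Li larger.
Ca > Li: the two effects oppose for this pair; the down-group effect wins (171 vs 133 pm).
Ba > Ca: they share group 2; the group trend gives Ba the larger value.
For reference (pm): Li 133, Be 102, Ca 171, Ba 196.
So from largest to smallest: Ba > Ca > Li > Be.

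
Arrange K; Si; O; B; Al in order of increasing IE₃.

Al, Si, B, K, O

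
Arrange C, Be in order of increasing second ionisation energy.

Be, C

After 1 electron has been removed, what remains? C⁺ still has 3 valence electrons; Be⁺ still has 1 valence electron.
All are still removing valence electrons, so compare the +1 ions as you would atoms: IE_2 generally rises across a period (higher Z_eff) and falls down a group (larger shell), subject to the usual subshell exceptions.
Valence configurations: C⁺ [He]2s²2p¹, Be⁺ [He]2s¹.
The numbers (kJ/mol): C 2353, Be 1757.
So the second ionization energies run Be < C.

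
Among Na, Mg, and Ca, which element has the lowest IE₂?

Ca

The second ionization energy removes an electron from the +1 ion. For each element: Na⁺ is the bare [Ne] core; Mg⁺ still has 1 valence electron; Ca⁺ still has 1 valence electron.
Core electrons are held far more tightly than valence electrons, so Na tops the IE_2 order.
Valence configurations: Mg⁺ [Ne]3s¹, Ca⁺ [Ar]4s¹.
Approximate IE_2 values (kJ/mol): Na 4562, Mg 1451, Ca 1145.
So the second ionization energies run Ca < Mg < Na.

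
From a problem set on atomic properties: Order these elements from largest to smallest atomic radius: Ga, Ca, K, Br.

K, Ca, Ga, Br

K is in period 4, group 1; Ca is in period 4, group 2; Ga is in period 4, group 13; Br is in period 4, group 17.
Across a period the added protons contract the valence shell; down a group each new principal shell makes the atom larger.
All lie in period 4, so atomic radius increases right to left.
So from largest to smallest: K > Ca > Ga > Br.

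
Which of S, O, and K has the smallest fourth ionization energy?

IE_4 is the cost of taking one more electron from the +3 cation: S³⁺ still has 3 valence electrons; O³⁺ still has 3 valence electrons; K³⁺ is already 2 electrons into the core.
Usually core removal costs more than valence removal, but here the competition is close: a tightly held n=2 valence electron can cost more to remove than an n=3 core electron, so the actual values have to decide it.
Valence configurations: S³⁺ [Ne]3s²3p¹, O³⁺ [He]2s²2p¹.
Approximate IE_4 values (kJ/mol): S 4556, O 7469, K 5877.
Overall IE_4 order: S < K < O.

S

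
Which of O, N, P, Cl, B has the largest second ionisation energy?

O

After 1 electron has been removed, what remains? O⁺ still has 5 valence electrons; N⁺ still has 4 valence electrons; P⁺ still has 4 valence electrons; Cl⁺ still has 6 valence electrons; B⁺ still has 2 valence electrons.
All are still removing valence electrons, so compare the +1 ions as you would atoms: IE_2 generally rises across a period (higher Z_eff) and falls down a group (larger shell), subject to the usual subshell exceptions.
Valence configurations: O⁺ [He]2s²2p³, N⁺ [He]2s²2p², P⁺ [Ne]3s²3p², Cl⁺ [Ne]3s²3p⁴, B⁺ [He]2s².
Approximate IE_2 values (kJ/mol): O 3388, N 2856, P 1907, Cl 2298, B 2427.
Putting it together, IE_2: P < Cl < B < N < O.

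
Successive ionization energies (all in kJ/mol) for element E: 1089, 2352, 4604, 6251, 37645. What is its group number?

Group 14

Look for the largest jump between consecutive ionization energies: IE5/IE4 ≈ 6.0, far larger than any earlier ratio.
That jump marks the point where a core electron is being removed. So the atom has 4 valence electrons.
A main-group element with 4 valence electrons is in group 14.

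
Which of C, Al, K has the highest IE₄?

Al

After 3 electrons have been removed, what remains? C³⁺ still has 1 valence electron; Al³⁺ is the bare [Ne] core; K³⁺ is already 2 electrons into the core.
Usually core removal costs more than valence removal, but here the competition is close: a tightly held n=2 valence electron can cost more to remove than an n=3 core electron, so the actual values have to decide it.
The numbers (kJ/mol): C 6223, Al 11577, K 5877.
Overall IE_4 order: K < C < Al.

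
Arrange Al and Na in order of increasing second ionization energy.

Al < Na

IE_2 is the cost of taking one more electron from the +1 cation: Al⁺ still has 2 valence electrons; Na⁺ is the bare [Ne] core.
Breaking into a closed-shell core is much more expensive than removing a leftover valence electron — Na has the largest IE_2 here.
The numbers (kJ/mol): Al 1817, Na 4562.
So the second ionization energies run Al < Na.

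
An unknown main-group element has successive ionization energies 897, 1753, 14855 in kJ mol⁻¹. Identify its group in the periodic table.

Group 2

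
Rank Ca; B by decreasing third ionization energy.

Ca > B

The third ionization energy removes an electron from the +2 ion. For each element: Ca²⁺ is the bare [Ar] core; B²⁺ still has 1 valence electron.
Breaking into a closed-shell core is much more expensive than removing a leftover valence electron — Ca has the largest IE_3 here.
Tabulated IE_3 (kJ/mol): Ca 4912, B 3660.
Putting it together, IE_3: B < Ca.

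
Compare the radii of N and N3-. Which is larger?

Forming N3- adds 3 electrons to N. More electron–electron repulsion in the same shell, with unchanged nuclear charge, lets the cloud expand.
An anion is larger than its parent atom: N3- > N.

N3-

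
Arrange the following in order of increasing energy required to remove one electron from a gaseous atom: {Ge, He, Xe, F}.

Ge < Xe < F < He

He is in period 1, group 18; F is in period 2, group 17; Ge is in period 4, group 14; Xe is in period 5, group 18.
Removing the outermost electron gets harder across a period and easier down a group.
Here both period and group differ, so the two effects have to be weighed against each other.
Xe > Ge: the two effects oppose for this pair; the across-period effect wins (1170 vs 762 kJ/mol).
F > Xe: the two effects oppose for this pair; the down-group effect wins (1681 vs 1170 kJ/mol).
He > F: relative to F, both the across-period and down-group shifts push He's first ionization energy up.
For reference (kJ/mol): He 2372, F 1681, Ge 762, Xe 1170.
So from lowest to highest: Ge < Xe < F < He.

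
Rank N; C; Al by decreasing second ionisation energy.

N > C > Al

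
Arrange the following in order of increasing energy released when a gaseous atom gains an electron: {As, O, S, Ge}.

As, Ge, O, S

O is in period 2, group 16; S is in period 3, group 16; Ge is in period 4, group 14; As is in period 4, group 15.
Atoms with high Z_eff and room in the valence shell (especially the halogens) have the most exothermic electron affinities.
Neither a single period nor a single group — weigh both effects.
Ge > As: this pair runs against the simple trend — see the exception note.
O > Ge: relative to Ge, both the across-period and down-group shifts push O's electron affinity up.
S > O: this pair runs against the simple trend — see the exception note.
Note the exception: Ge has a higher electron affinity than As, contrary to the simple trend — adding an electron to As's half-filled 4p³ is unfavourable, so Ge (4p²) has the more exothermic EA.
Note the exception: S has a higher electron affinity than O, contrary to the simple trend — the compact 2p subshell of O repels the added electron more than S's larger 3p does.
Approximate values (kJ/mol): O 141, S 200, Ge 119, As 78.
So from lowest to highest: As < Ge < O < S.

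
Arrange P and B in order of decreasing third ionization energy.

Consider each +2 ion: P²⁺ still has 3 valence electrons; B²⁺ still has 1 valence electron.
All are still removing valence electrons, so compare the +2 ions as you would atoms: IE_3 generally rises across a period (higher Z_eff) and falls down a group (larger shell), subject to the usual subshell exceptions.
Valence configurations: P²⁺ [Ne]3s²3p¹, B²⁺ [He]2s¹.
Tabulated IE_3 (kJ/mol): P 2914, B 3660.
Overall IE_3 order: P < B.

B > P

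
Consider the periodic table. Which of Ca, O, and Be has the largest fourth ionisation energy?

Consider each +3 ion: Ca³⁺ is already 1 electron into the core; O³⁺ still has 3 valence electrons; Be³⁺ is already 1 electron into the core.
Usually core removal costs more than valence removal, but here the competition is close: a tightly held n=2 valence electron can cost more to remove than an n=3 core electron, so the actual values have to decide it.
Approximate IE_4 values (kJ/mol): Ca 6491, O 7469, Be 21007.
Overall IE_4 order: Ca < O < Be.

Be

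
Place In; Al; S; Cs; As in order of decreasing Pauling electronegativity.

S > As > In > Al > Cs

Al is in period 3, group 13; S is in period 3, group 16; As is in period 4, group 15; In is in period 5, group 13; Cs is in period 6, group 1.
Smaller atoms with higher effective nuclear charge are more electronegative.
These span different periods and groups, so the two trends combine.
Al > Cs: relative to Cs, both the across-period and down-group shifts push Al's electronegativity up.
In > Al: this pair runs against the simple trend — see the exception note.
As > In: both effects reinforce here, so As is clearly the higher of the two.
S > As: both effects reinforce here, so S is clearly the higher of the two.
Note the exception: In has a higher electronegativity than Al, contrary to the simple trend — poor shielding by filled d (and f) subshells raises the heavier element's effective nuclear charge more than the simple down-group trend predicts.
For reference (Pauling): Al 1.61, S 2.58, As 2.18, In 1.78, Cs 0.79.
So from highest to lowest: S > As > In > Al > Cs.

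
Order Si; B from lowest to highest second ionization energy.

Si < B

The second ionization energy removes an electron from the +1 ion. For each element: Si⁺ still has 3 valence electrons; B⁺ still has 2 valence electrons.
All are still removing valence electrons, so compare the +1 ions as you would atoms: IE_2 generally rises across a period (higher Z_eff) and falls down a group (larger shell), subject to the usual subshell exceptions.
Valence configurations: Si⁺ [Ne]3s²3p¹, B⁺ [He]2s².
Tabulated IE_2 (kJ/mol): Si 1577, B 2427.
Overall IE_2 order: Si < B.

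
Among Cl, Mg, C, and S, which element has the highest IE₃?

IE_3 is the cost of taking one more electron from the +2 cation: Cl²⁺ still has 5 valence electrons; Mg²⁺ is the bare [Ne] core; C²⁺ still has 2 valence electrons; S²⁺ still has 4 valence electrons.
Core electrons are held far more tightly than valence electrons, so Mg tops the IE_3 order.
Valence configurations: Cl²⁺ [Ne]3s²3p³, C²⁺ [He]2s², S²⁺ [Ne]3s²3p².
Tabulated IE_3 (kJ/mol): Cl 3822, Mg 7733, C 4620, S 3357.
So the third ionization energies run S < Cl < C < Mg.

Mg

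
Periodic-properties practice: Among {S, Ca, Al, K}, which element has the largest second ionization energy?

After 1 electron has been removed, what remains? S⁺ still has 5 valence electrons; Ca⁺ still has 1 valence electron; Al⁺ still has 2 valence electrons; K⁺ is the bare [Ar] core.
Pulling an electron out of a noble-gas core costs far more than removing a remaining valence electron, so K sits at the high end of IE_2.
Valence configurations: S⁺ [Ne]3s²3p³, Ca⁺ [Ar]4s¹, Al⁺ [Ne]3s².
Tabulated IE_2 (kJ/mol): S 2252, Ca 1145, Al 1817, K 3052.
Putting it together, IE_2: Ca < Al < S < K.

K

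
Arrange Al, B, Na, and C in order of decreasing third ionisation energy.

IE_3 is the cost of taking one more electron from the +2 cation: Al²⁺ still has 1 valence electron; B²⁺ still has 1 valence electron; Na²⁺ is already 1 electron into the core; C²⁺ still has 2 valence electrons.
Core electrons are held far more tightly than valence electrons, so Na tops the IE_3 order.
Valence configurations: Al²⁺ [Ne]3s¹, B²⁺ [He]2s¹, C²⁺ [He]2s².
The numbers (kJ/mol): Al 2745, B 3660, Na 6910, C 4620.
Putting it together, IE_3: Al < B < C < Na.

Na, C, B, Al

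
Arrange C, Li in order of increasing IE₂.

IE_2 is the cost of taking one more electron from the +1 cation: C⁺ still has 3 valence electrons; Li⁺ is the bare [He] core.
Breaking into a closed-shell core is much more expensive than removing a leftover valence electron — Li has the largest IE_2 here.
The numbers (kJ/mol): C 2353, Li 7298.
So the second ionization energies run C < Li.

C, Li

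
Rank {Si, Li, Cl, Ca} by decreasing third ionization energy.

IE_3 is the cost of taking one more electron from the +2 cation: Si²⁺ still has 2 valence electrons; Li²⁺ is already 1 electron into the core; Cl²⁺ still has 5 valence electrons; Ca²⁺ is the bare [Ar] core.
Breaking into a closed-shell core is much more expensive than removing a leftover valence electron — Ca and Li have the largest IE_3 here.
Valence configurations: Si²⁺ [Ne]3s², Cl²⁺ [Ne]3s²3p³.
The numbers (kJ/mol): Si 3232, Li 11815, Cl 3822, Ca 4912.
Putting it together, IE_3: Si < Cl < Ca < Li.

Li > Ca > Cl > Si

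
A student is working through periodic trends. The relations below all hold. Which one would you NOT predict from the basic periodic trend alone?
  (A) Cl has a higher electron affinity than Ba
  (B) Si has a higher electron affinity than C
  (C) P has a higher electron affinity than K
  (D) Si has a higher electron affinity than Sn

The general trend: electron affinity increases across a period and decreases down a group.
(A) Cl (period 3, group 17) vs Ba (period 6, group 2): the stated order agrees with the simple trend.
(B) Si (period 3, group 14) vs C (period 2, group 14): the stated order contradicts the simple trend.
(C) P (period 3, group 15) vs K (period 4, group 1): the stated order agrees with the simple trend.
(D) Si (period 3, group 14) vs Sn (period 5, group 14): the stated order agrees with the simple trend.
The exception is (B): Si's larger, more diffuse 3p orbitals accept an added electron slightly more readily than C's compact 2p.

(B)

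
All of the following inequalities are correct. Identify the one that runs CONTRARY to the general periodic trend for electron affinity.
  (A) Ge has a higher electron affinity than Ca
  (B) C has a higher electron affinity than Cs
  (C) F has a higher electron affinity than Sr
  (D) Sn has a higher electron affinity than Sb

The general trend: electron affinity increases across a period and decreases down a group.
(A) Ge (period 4, group 14) vs Ca (period 4, group 2): the stated order agrees with the simple trend.
(B) C (period 2, group 14) vs Cs (period 6, group 1): the stated order agrees with the simple trend.
(C) F (period 2, group 17) vs Sr (period 5, group 2): the stated order agrees with the simple trend.
(D) Sn (period 5, group 14) vs Sb (period 5, group 15): the stated order contradicts the simple trend.
The exception is (D): adding an electron to Sb's half-filled 5p³ is unfavourable, so Sn has the more exothermic EA.

(D)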